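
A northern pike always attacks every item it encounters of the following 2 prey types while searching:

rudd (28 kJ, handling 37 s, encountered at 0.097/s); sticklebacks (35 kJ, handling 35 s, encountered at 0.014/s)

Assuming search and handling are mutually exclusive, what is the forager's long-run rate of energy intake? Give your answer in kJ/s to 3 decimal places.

0.631 kJ/s

R = (0.097×28 + 0.014×35) / (1 + 0.097×37 + 0.014×35) = 3.206/5.079 = 0.6312 kJ/s.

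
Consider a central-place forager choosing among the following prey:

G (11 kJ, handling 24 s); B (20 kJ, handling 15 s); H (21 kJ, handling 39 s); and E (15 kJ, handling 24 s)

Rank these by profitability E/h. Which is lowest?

In descending order of E/h:
B: 20/15 = 1.33 kJ/s
E: 15/24 = 0.625 kJ/s
H: 21/39 = 0.538 kJ/s
G: 11/24 = 0.458 kJ/s

G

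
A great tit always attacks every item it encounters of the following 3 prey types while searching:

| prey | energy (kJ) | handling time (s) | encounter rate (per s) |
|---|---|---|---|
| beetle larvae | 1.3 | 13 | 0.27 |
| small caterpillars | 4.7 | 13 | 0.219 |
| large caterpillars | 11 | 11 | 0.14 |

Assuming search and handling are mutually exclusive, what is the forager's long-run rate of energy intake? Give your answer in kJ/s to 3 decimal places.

0.328 kJ/s

R = Σλ_iE_i / (1 + Σλ_ih_i)
Numerator: 0.27×1.3 + 0.219×4.7 + 0.14×11 = 2.92
Denominator: 1 + 0.27×13 + 0.219×13 + 0.14×11 = 8.897
R = 2.92/8.897 = 0.3282 kJ/s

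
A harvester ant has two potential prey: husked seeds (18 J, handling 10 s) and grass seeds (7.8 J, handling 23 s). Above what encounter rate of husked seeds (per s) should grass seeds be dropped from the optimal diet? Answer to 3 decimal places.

0.023 per s

The zero-one rule: include grass seeds iff E₂/h₂ > λE₁/(1+λh₁). Equality gives the switch point.
λE₁h₂ = E₂ + λE₂h₁ ⇒ λ = E₂/(E₁h₂ − E₂h₁) = 7.8/(414 − 78) = 0.02321 per s.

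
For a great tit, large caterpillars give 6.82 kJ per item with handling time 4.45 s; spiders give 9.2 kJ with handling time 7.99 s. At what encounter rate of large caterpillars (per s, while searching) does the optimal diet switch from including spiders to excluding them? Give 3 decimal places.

At the threshold, the rate on large caterpillars alone equals the profitability of spiders: λ·6.82/(1 + λ·4.45) = 9.2/7.99 = 1.151.
Rearranging, λ(6.82 − 1.151×4.45) = 1.151, so λ = 1.151/1.696 = 0.6789 per s.

0.679 per s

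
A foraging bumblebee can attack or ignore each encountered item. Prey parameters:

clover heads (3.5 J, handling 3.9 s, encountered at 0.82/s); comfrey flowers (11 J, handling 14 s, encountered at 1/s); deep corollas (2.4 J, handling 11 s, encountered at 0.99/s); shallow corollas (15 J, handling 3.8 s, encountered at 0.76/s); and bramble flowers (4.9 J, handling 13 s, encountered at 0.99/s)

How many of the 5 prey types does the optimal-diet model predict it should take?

E/h in descending order: shallow corollas 3.95, clover heads 0.897, comfrey flowers 0.786, bramble flowers 0.377, deep corollas 0.218 J/s. The optimal diet is the largest prefix of this list for which every included type satisfies E_i/h_i > R on the types above it.
Rate on top 1: 2.932. clover heads: 0.897 < 2.932 → exclude; stop.
Optimal diet: shallow corollas — 1 of 5 types.

1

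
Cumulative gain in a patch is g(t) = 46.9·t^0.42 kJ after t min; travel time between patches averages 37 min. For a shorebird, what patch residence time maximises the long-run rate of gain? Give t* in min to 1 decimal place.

26.8 min

Optimal t* satisfies g'(t*) = g(t*)/(T + t*).
g'(t) = 0.42·46.9·t^-0.58. Setting 0.42·46.9·t^-0.58 = 46.9·t^0.42/(37+t) gives 0.42(37+t) = t, so 0.58·t = 0.42×37.
t* = 0.42×37/0.58 = 26.79 min.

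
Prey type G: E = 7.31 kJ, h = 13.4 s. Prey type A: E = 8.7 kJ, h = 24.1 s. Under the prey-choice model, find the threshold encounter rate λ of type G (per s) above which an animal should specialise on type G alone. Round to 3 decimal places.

0.146 per s

At the threshold, the rate on type G alone equals the profitability of type A: λ·7.31/(1 + λ·13.4) = 8.7/24.1 = 0.361.
Rearranging, λ(7.31 − 0.361×13.4) = 0.361, so λ = 0.361/2.473 = 0.146 per s.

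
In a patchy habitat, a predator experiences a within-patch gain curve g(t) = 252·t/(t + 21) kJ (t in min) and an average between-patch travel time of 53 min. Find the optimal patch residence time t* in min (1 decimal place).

By the marginal value theorem, leave when the instantaneous gain rate g'(t) equals the habitat-wide average g(t)/(T + t).
g'(t) = 252·21/(t + 21)². Setting 252·21/(t+21)² = 252t/[(t+21)(53+t)] gives 21(53+t) = t(t+21), so t² = 21×53 = 1113.
t* = √1113 = 33.36 min.

33.4 min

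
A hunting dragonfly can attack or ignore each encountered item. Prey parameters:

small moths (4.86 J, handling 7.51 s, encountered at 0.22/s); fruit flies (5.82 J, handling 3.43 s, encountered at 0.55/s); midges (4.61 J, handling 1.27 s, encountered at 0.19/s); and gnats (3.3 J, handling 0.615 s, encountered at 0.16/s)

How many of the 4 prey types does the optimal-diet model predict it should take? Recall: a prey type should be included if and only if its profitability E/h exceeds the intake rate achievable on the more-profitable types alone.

E/h in descending order: gnats 5.37, midges 3.63, fruit flies 1.7, small moths 0.647 J/s. The optimal diet is the largest prefix of this list for which every included type satisfies E_i/h_i > R on the types above it.
Rate on top 1: 0.4807. midges: 3.63 > 0.4807 → include.
Rate on top 2: 1.048. fruit flies: 1.7 > 1.048 → include.
Rate on top 3: 1.427. small moths: 0.647 < 1.427 → exclude; stop.
Optimal diet: gnats, midges, fruit flies — 3 of 4 types.

3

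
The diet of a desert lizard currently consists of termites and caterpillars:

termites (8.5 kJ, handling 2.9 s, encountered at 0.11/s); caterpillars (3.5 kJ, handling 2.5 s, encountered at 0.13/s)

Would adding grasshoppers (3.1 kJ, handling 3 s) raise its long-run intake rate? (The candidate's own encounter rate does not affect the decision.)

Yes

On termites and caterpillars alone, R = ΣλE/(1+Σλh) = 1.39/1.644 = 0.8455 kJ/s.
Profitability of grasshoppers: 3.1/3 = 1.033 kJ/s.
1.033 > 0.8455, so adding grasshoppers raises the average — include it.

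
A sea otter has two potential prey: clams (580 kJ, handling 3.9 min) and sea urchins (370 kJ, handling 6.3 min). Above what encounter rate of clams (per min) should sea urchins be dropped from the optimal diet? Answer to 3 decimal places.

At the threshold, the rate on clams alone equals the profitability of sea urchins: λ·580/(1 + λ·3.9) = 370/6.3 = 58.73.
Rearranging, λ(580 − 58.73×3.9) = 58.73, so λ = 58.73/351 = 0.1673 per min.

0.167 per min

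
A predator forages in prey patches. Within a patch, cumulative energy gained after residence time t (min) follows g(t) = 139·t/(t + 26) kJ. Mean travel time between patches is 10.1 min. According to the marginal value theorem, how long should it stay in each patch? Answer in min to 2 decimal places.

16.20 min

Maximise g(t)/(T+t): set derivative to zero → g'(t)(T+t) = g(t).
g'(t) = 139·26/(t + 26)². Setting 139·26/(t+26)² = 139t/[(t+26)(10.1+t)] gives 26(10.1+t) = t(t+26), so t² = 26×10.1 = 262.6.
t* = √262.6 = 16.2 min.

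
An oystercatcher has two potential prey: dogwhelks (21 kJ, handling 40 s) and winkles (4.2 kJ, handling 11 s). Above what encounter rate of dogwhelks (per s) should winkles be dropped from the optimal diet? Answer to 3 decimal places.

0.067 per s

At the threshold, the rate on dogwhelks alone equals the profitability of winkles: λ·21/(1 + λ·40) = 4.2/11 = 0.3818.
Rearranging, λ(21 − 0.3818×40) = 0.3818, so λ = 0.3818/5.727 = 0.06667 per s.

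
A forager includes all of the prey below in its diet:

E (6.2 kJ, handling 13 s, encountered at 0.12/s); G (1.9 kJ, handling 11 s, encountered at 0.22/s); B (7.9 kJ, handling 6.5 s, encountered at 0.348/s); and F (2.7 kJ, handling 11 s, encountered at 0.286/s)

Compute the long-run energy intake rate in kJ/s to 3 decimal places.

Energy encountered per unit search time: 0.12×6.2 + 0.22×1.9 + 0.348×7.9 + 0.286×2.7 = 4.683 kJ/s.
Handling time per unit search time: 0.12×13 + 0.22×11 + 0.348×6.5 + 0.286×11 = 9.388.
Rate = 4.683/(1 + 9.388) = 0.4508 kJ/s.

0.451 kJ/s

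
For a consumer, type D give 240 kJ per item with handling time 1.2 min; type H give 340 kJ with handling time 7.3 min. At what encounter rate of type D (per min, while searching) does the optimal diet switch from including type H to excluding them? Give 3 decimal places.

0.253 per min

At the threshold, the rate on type D alone equals the profitability of type H: λ·240/(1 + λ·1.2) = 340/7.3 = 46.58.
Rearranging, λ(240 − 46.58×1.2) = 46.58, so λ = 46.58/184.1 = 0.253 per min.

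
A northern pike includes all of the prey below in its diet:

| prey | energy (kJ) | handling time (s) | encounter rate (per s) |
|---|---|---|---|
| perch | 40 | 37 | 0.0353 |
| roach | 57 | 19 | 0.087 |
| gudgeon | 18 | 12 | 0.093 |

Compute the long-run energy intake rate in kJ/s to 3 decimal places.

1.585 kJ/s

Energy encountered per unit search time: 0.0353×40 + 0.087×57 + 0.093×18 = 8.045 kJ/s.
Handling time per unit search time: 0.0353×37 + 0.087×19 + 0.093×12 = 4.075.
Rate = 8.045/(1 + 4.075) = 1.585 kJ/s.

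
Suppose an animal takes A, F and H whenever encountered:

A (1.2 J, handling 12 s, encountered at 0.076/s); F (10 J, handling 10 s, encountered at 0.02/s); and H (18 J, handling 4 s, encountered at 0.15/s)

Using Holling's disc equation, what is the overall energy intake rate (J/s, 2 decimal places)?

1.10 J/s

R = (0.076×1.2 + 0.02×10 + 0.15×18) / (1 + 0.076×12 + 0.02×10 + 0.15×4) = 2.991/2.712 = 1.103 J/s.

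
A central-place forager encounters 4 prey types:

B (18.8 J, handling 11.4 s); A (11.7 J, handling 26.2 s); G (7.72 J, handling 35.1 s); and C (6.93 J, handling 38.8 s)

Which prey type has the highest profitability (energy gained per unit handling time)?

Profitability E/h (J/s): B = 18.8/11.4 = 1.65, A = 11.7/26.2 = 0.447, G = 7.72/35.1 = 0.22, C = 6.93/38.8 = 0.179.
Ranked: B > A > G > C.

B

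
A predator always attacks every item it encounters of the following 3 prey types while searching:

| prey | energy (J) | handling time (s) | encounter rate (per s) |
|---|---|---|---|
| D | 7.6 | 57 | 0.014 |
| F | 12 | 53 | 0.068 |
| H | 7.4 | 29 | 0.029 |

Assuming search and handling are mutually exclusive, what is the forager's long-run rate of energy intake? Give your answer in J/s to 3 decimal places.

R = Σλ_iE_i / (1 + Σλ_ih_i)
Numerator: 0.014×7.6 + 0.068×12 + 0.029×7.4 = 1.137
Denominator: 1 + 0.014×57 + 0.068×53 + 0.029×29 = 6.243
R = 1.137/6.243 = 0.1821 J/s

0.182 J/s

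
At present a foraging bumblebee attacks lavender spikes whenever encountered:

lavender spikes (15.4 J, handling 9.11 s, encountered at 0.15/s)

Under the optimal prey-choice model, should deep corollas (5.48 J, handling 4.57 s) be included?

Intake rate on the current diet: R = (0.15×15.4) / (1 + 0.15×9.11) = 2.31/2.366 = 0.9761 J/s.
deep corollas: E/h = 5.48/4.57 = 1.199 J/s.
1.199 > 0.9761, so adding deep corollas raises the average — include it.

Yes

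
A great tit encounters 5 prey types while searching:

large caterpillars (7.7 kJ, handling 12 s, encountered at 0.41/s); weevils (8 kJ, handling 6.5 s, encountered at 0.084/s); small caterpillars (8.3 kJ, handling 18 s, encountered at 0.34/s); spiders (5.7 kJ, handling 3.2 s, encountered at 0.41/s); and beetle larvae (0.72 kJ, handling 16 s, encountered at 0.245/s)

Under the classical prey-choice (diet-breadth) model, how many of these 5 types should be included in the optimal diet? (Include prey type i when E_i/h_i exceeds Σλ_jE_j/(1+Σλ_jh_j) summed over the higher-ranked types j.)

2

E/h in descending order: spiders 1.78, weevils 1.23, large caterpillars 0.642, small caterpillars 0.461, beetle larvae 0.045 kJ/s. The optimal diet is the largest prefix of this list for which every included type satisfies E_i/h_i > R on the types above it.
Rate on top 1: 1.011. weevils: 1.23 > 1.011 → include.
Rate on top 2: 1.053. large caterpillars: 0.642 < 1.053 → exclude; stop.
Optimal diet: spiders, weevils — 2 of 5 types.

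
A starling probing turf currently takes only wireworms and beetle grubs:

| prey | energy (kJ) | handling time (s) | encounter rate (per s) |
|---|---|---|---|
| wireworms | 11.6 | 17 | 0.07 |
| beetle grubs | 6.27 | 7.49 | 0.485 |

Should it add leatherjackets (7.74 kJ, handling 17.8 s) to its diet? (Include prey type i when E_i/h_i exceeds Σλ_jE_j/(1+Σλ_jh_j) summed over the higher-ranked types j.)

Intake rate on the current diet: R = (0.07×11.6 + 0.485×6.27) / (1 + 0.07×17 + 0.485×7.49) = 3.853/5.823 = 0.6617 kJ/s.
Profitability of leatherjackets: 7.74/17.8 = 0.4348 kJ/s.
Since 0.4348 < R, time spent handling leatherjackets is better spent searching.

No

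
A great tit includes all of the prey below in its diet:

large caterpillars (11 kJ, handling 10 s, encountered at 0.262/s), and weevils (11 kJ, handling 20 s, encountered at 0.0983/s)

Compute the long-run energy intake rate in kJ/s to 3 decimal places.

0.710 kJ/s

R = (0.262×11 + 0.0983×11) / (1 + 0.262×10 + 0.0983×20) = 3.963/5.586 = 0.7095 kJ/s.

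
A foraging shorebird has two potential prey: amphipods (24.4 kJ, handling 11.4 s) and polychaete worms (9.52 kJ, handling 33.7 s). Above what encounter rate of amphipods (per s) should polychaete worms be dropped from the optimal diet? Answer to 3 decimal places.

At the threshold, the rate on amphipods alone equals the profitability of polychaete worms: λ·24.4/(1 + λ·11.4) = 9.52/33.7 = 0.2825.
Rearranging, λ(24.4 − 0.2825×11.4) = 0.2825, so λ = 0.2825/21.18 = 0.01334 per s.

0.013 per s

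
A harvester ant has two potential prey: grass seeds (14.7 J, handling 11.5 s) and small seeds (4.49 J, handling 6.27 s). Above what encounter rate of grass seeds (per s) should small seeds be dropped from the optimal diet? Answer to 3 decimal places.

At the threshold, the rate on grass seeds alone equals the profitability of small seeds: λ·14.7/(1 + λ·11.5) = 4.49/6.27 = 0.7161.
Rearranging, λ(14.7 − 0.7161×11.5) = 0.7161, so λ = 0.7161/6.465 = 0.1108 per s.

0.111 per s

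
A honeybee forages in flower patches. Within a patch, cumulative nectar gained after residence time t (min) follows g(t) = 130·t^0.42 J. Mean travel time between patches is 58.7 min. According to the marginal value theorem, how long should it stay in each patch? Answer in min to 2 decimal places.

42.51 min

Maximise g(t)/(T+t): set derivative to zero → g'(t)(T+t) = g(t).
g'(t) = 0.42·130·t^-0.58. Setting 0.42·130·t^-0.58 = 130·t^0.42/(58.7+t) gives 0.42(58.7+t) = t, so 0.58·t = 0.42×58.7.
t* = 0.42×58.7/0.58 = 42.51 min.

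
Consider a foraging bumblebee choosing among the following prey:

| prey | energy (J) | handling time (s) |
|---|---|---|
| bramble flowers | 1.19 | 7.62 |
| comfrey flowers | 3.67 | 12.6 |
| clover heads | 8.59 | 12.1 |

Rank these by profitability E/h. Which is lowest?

bramble flowers

In descending order of E/h:
clover heads: 8.59/12.1 = 0.71 J/s
comfrey flowers: 3.67/12.6 = 0.291 J/s
bramble flowers: 1.19/7.62 = 0.156 J/s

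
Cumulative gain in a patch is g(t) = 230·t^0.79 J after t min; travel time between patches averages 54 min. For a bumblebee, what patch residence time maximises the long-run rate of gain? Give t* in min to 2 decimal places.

Maximise g(t)/(T+t): set derivative to zero → g'(t)(T+t) = g(t).
g'(t) = 0.79·230·t^-0.21. Setting 0.79·230·t^-0.21 = 230·t^0.79/(54+t) gives 0.79(54+t) = t, so 0.21·t = 0.79×54.
t* = 0.79×54/0.21 = 203.1 min.

203.14 min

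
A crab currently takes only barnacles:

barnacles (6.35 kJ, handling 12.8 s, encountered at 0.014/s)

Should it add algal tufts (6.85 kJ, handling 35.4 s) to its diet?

On barnacles alone, R = ΣλE/(1+Σλh) = 0.0889/1.179 = 0.07539 kJ/s.
algal tufts: E/h = 6.85/35.4 = 0.1935 kJ/s.
0.1935 > 0.07539, so adding algal tufts raises the average — include it.

Yes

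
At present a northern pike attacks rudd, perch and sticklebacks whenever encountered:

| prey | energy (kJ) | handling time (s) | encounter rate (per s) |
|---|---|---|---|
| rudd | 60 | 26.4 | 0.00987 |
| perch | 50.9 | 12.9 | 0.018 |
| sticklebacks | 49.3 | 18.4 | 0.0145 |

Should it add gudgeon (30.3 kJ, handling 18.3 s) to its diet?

On rudd, perch and sticklebacks alone, R = ΣλE/(1+Σλh) = 2.223/1.76 = 1.264 kJ/s.
Profitability of gudgeon: 30.3/18.3 = 1.656 kJ/s.
1.656 > 1.264, so adding gudgeon raises the average — include it.

Yes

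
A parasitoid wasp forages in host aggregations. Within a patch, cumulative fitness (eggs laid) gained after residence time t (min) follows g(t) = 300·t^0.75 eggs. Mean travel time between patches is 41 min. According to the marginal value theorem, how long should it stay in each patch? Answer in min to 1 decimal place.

123.0 min

Maximise g(t)/(T+t): set derivative to zero → g'(t)(T+t) = g(t).
g'(t) = 0.75·300·t^-0.25. Setting 0.75·300·t^-0.25 = 300·t^0.75/(41+t) gives 0.75(41+t) = t, so 0.25·t = 0.75×41.
t* = 0.75×41/0.25 = 123 min.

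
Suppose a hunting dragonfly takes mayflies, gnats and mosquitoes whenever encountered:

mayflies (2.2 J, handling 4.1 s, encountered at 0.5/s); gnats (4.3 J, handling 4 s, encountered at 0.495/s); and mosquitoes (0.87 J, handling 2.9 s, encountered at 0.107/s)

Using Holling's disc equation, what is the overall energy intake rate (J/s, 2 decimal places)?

0.62 J/s

Energy encountered per unit search time: 0.5×2.2 + 0.495×4.3 + 0.107×0.87 = 3.322 J/s.
Handling time per unit search time: 0.5×4.1 + 0.495×4 + 0.107×2.9 = 4.34.
Rate = 3.322/(1 + 4.34) = 0.622 J/s.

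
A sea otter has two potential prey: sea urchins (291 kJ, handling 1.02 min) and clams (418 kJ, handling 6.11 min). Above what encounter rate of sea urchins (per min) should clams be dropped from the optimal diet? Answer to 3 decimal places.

0.309 per min

At the threshold, the rate on sea urchins alone equals the profitability of clams: λ·291/(1 + λ·1.02) = 418/6.11 = 68.41.
Rearranging, λ(291 − 68.41×1.02) = 68.41, so λ = 68.41/221.2 = 0.3093 per min.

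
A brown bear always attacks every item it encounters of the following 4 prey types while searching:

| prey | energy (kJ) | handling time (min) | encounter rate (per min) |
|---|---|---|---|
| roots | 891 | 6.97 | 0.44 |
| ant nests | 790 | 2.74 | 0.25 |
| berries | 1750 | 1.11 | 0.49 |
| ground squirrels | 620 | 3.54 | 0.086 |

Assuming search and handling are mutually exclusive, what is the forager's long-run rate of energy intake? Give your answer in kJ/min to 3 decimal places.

267.915 kJ/min

Energy encountered per unit search time: 0.44×891 + 0.25×790 + 0.49×1750 + 0.086×620 = 1500 kJ/min.
Handling time per unit search time: 0.44×6.97 + 0.25×2.74 + 0.49×1.11 + 0.086×3.54 = 4.6.
Rate = 1500/(1 + 4.6) = 267.9 kJ/min.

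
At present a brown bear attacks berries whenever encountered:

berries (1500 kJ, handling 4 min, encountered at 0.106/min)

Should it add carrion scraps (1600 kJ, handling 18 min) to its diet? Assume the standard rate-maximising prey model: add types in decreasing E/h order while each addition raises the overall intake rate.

Intake rate on the current diet: R = (0.106×1500) / (1 + 0.106×4) = 159/1.424 = 111.7 kJ/min.
Profitability of carrion scraps: 1600/18 = 88.89 kJ/min.
Since 88.89 < R, time spent handling carrion scraps is better spent searching.

No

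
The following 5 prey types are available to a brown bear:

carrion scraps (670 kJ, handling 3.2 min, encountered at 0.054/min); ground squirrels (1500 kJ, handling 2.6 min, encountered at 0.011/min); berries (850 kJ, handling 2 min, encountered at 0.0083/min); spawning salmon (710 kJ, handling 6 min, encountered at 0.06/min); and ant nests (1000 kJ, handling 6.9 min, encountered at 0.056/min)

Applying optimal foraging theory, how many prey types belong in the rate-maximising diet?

5

Rank by E/h (kJ/min): ground squirrels 577, berries 425, carrion scraps 209, ant nests 145, spawning salmon 118. Include each in turn until the next type's E/h falls below the running intake rate.
Rate on top 1: 16.04. berries: 425 > 16.04 → include.
Rate on top 2: 22.54. carrion scraps: 209 > 22.54 → include.
Rate on top 3: 49.04. ant nests: 145 > 49.04 → include.
Rate on top 4: 72.14. spawning salmon: 118 > 72.14 → include.
Optimal diet: ground squirrels, berries, carrion scraps, ant nests, spawning salmon — 5 of 5 types.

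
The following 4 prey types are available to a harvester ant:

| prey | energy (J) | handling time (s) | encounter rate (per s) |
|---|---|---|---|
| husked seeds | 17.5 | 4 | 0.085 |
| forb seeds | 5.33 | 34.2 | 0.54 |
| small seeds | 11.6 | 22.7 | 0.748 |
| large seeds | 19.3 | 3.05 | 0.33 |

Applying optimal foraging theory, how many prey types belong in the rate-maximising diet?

2

Rank by E/h (J/s): large seeds 6.33, husked seeds 4.38, small seeds 0.511, forb seeds 0.156. Include each in turn until the next type's E/h falls below the running intake rate.
Rate on top 1: 3.174. husked seeds: 4.38 > 3.174 → include.
Rate on top 2: 3.348. small seeds: 0.511 < 3.348 → exclude; stop.
Optimal diet: large seeds, husked seeds — 2 of 4 types.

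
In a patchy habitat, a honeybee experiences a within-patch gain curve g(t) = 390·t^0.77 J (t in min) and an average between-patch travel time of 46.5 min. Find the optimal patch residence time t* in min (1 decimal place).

155.7 min

Optimal t* satisfies g'(t*) = g(t*)/(T + t*).
g'(t) = 0.77·390·t^-0.23. Setting 0.77·390·t^-0.23 = 390·t^0.77/(46.5+t) gives 0.77(46.5+t) = t, so 0.23·t = 0.77×46.5.
t* = 0.77×46.5/0.23 = 155.7 min.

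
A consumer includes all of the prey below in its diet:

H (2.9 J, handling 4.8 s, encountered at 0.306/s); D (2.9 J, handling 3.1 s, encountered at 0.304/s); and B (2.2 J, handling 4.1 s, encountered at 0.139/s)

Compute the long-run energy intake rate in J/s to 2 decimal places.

0.52 J/s

R = Σλ_iE_i / (1 + Σλ_ih_i)
Numerator: 0.306×2.9 + 0.304×2.9 + 0.139×2.2 = 2.075
Denominator: 1 + 0.306×4.8 + 0.304×3.1 + 0.139×4.1 = 3.981
R = 2.075/3.981 = 0.5212 J/s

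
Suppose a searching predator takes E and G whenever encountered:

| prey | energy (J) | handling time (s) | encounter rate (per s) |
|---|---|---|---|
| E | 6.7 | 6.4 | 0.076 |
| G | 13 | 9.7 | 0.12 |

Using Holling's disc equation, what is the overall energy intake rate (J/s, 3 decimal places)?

R = Σλ_iE_i / (1 + Σλ_ih_i)
Numerator: 0.076×6.7 + 0.12×13 = 2.069
Denominator: 1 + 0.076×6.4 + 0.12×9.7 = 2.65
R = 2.069/2.65 = 0.7807 J/s

0.781 J/s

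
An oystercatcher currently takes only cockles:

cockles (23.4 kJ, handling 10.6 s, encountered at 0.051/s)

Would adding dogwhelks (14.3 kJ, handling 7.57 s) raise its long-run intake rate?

Yes

Intake rate on the current diet: R = (0.051×23.4) / (1 + 0.051×10.6) = 1.193/1.541 = 0.7746 kJ/s.
dogwhelks: E/h = 14.3/7.57 = 1.889 kJ/s.
Since 1.889 > R, including dogwhelks increases the long-run rate.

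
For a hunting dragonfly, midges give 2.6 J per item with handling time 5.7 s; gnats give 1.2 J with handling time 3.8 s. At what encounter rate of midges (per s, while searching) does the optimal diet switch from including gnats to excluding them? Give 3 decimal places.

Drop gnats once their profitability E₂/h₂ falls below the rate achievable on midges alone: E₂/h₂ = λE₁/(1 + λh₁).
Solve for λ: λE₁h₂ = E₂(1 + λh₁) → λ(E₁h₂ − E₂h₁) = E₂ → λ = E₂/(E₁h₂ − E₂h₁).
λ = 1.2/(2.6×3.8 − 1.2×5.7) = 1.2/3.04 = 0.3947 per s.

0.395 per s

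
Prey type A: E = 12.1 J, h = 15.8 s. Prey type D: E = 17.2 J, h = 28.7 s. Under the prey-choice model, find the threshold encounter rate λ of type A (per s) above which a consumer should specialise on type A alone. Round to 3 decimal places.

The zero-one rule: include type D iff E₂/h₂ > λE₁/(1+λh₁). Equality gives the switch point.
λE₁h₂ = E₂ + λE₂h₁ ⇒ λ = E₂/(E₁h₂ − E₂h₁) = 17.2/(347.3 − 271.8) = 0.2278 per s.

0.228 per s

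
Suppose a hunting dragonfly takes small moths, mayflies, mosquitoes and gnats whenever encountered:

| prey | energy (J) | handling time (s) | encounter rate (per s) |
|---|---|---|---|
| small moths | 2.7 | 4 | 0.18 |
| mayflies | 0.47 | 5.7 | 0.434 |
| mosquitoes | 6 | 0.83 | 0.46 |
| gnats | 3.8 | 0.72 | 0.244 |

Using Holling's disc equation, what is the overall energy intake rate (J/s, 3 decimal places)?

0.921 J/s

R = Σλ_iE_i / (1 + Σλ_ih_i)
Numerator: 0.18×2.7 + 0.434×0.47 + 0.46×6 + 0.244×3.8 = 4.377
Denominator: 1 + 0.18×4 + 0.434×5.7 + 0.46×0.83 + 0.244×0.72 = 4.751
R = 4.377/4.751 = 0.9213 J/s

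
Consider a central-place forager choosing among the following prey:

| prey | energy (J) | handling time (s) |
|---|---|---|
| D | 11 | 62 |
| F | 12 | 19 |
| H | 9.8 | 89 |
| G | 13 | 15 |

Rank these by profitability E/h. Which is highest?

G

In descending order of E/h:
G: 13/15 = 0.867 J/s
F: 12/19 = 0.632 J/s
D: 11/62 = 0.177 J/s
H: 9.8/89 = 0.11 J/s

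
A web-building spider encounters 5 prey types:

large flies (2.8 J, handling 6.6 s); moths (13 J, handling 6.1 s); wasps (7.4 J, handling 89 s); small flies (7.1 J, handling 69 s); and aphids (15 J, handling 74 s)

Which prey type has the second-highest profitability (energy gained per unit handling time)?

large flies

Profitability E/h (J/s): large flies = 2.8/6.6 = 0.424, moths = 13/6.1 = 2.13, wasps = 7.4/89 = 0.0831, small flies = 7.1/69 = 0.103, aphids = 15/74 = 0.203.
Ranked: moths > large flies > aphids > small flies > wasps.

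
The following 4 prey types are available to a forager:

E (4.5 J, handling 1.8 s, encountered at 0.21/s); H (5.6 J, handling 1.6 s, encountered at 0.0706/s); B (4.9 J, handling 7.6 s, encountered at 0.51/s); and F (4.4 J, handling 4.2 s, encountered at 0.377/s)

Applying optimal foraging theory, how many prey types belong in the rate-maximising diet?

Rank by E/h (J/s): H 3.5, E 2.5, F 1.05, B 0.645. Include each in turn until the next type's E/h falls below the running intake rate.
Rate on top 1: 0.3552. E: 2.5 > 0.3552 → include.
Rate on top 2: 0.899. F: 1.05 > 0.899 → include.
Rate on top 3: 0.9755. B: 0.645 < 0.9755 → exclude; stop.
Optimal diet: H, E, F — 3 of 4 types.

3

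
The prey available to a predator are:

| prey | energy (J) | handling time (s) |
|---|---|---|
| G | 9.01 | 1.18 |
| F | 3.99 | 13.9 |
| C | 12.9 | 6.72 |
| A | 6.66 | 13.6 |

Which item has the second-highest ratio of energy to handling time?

Profitability E/h (J/s): G = 9.01/1.18 = 7.64, F = 3.99/13.9 = 0.287, C = 12.9/6.72 = 1.92, A = 6.66/13.6 = 0.49.
Ranked: G > C > A > F.

C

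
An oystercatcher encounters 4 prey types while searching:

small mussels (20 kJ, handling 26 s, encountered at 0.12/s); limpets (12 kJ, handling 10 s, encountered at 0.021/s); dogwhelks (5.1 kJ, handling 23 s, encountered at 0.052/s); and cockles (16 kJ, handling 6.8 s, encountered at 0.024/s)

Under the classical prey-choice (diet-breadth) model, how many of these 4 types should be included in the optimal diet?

3

E/h in descending order: cockles 2.35, limpets 1.2, small mussels 0.769, dogwhelks 0.222 kJ/s. The optimal diet is the largest prefix of this list for which every included type satisfies E_i/h_i > R on the types above it.
Rate on top 1: 0.3301. limpets: 1.2 > 0.3301 → include.
Rate on top 2: 0.4632. small mussels: 0.769 > 0.4632 → include.
Rate on top 3: 0.6757. dogwhelks: 0.222 < 0.6757 → exclude; stop.
Optimal diet: cockles, limpets, small mussels — 3 of 4 types.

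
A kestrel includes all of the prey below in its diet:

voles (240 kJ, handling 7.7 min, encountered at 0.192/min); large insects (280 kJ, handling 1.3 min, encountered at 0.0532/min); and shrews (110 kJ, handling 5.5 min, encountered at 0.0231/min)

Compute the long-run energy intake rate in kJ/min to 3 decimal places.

Energy encountered per unit search time: 0.192×240 + 0.0532×280 + 0.0231×110 = 63.52 kJ/min.
Handling time per unit search time: 0.192×7.7 + 0.0532×1.3 + 0.0231×5.5 = 1.675.
Rate = 63.52/(1 + 1.675) = 23.75 kJ/min.

23.748 kJ/min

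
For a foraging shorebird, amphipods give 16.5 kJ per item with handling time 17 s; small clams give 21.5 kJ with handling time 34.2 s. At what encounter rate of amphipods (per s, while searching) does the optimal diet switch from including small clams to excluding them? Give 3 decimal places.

At the threshold, the rate on amphipods alone equals the profitability of small clams: λ·16.5/(1 + λ·17) = 21.5/34.2 = 0.6287.
Rearranging, λ(16.5 − 0.6287×17) = 0.6287, so λ = 0.6287/5.813 = 0.1081 per s.

0.108 per s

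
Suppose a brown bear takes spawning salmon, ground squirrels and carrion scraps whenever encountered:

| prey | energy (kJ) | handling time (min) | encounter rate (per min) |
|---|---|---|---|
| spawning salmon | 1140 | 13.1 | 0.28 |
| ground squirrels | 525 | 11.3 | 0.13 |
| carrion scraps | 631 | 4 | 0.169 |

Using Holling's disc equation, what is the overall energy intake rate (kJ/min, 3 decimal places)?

R = Σλ_iE_i / (1 + Σλ_ih_i)
Numerator: 0.28×1140 + 0.13×525 + 0.169×631 = 494.1
Denominator: 1 + 0.28×13.1 + 0.13×11.3 + 0.169×4 = 6.813
R = 494.1/6.813 = 72.52 kJ/min

72.522 kJ/min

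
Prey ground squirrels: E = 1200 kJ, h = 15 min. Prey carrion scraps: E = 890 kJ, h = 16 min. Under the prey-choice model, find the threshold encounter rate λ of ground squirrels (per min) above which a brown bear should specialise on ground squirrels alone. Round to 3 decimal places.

0.152 per min

The zero-one rule: include carrion scraps iff E₂/h₂ > λE₁/(1+λh₁). Equality gives the switch point.
λE₁h₂ = E₂ + λE₂h₁ ⇒ λ = E₂/(E₁h₂ − E₂h₁) = 890/(1.92e+04 − 1.335e+04) = 0.1521 per min.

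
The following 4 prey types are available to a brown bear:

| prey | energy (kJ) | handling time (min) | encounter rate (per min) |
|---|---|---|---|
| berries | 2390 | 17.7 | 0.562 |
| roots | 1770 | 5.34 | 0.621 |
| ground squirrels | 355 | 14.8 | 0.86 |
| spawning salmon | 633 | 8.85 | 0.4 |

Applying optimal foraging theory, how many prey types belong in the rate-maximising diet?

1

Profitabilities (E/h, kJ/min): roots 331, berries 135, spawning salmon 71.5, ground squirrels 24. Add prey in this order while the next type's profitability exceeds the intake rate on those already taken.
Rate on top 1: 254.7. berries: 135 < 254.7 → exclude; stop.
Optimal diet: roots — 1 of 4 types.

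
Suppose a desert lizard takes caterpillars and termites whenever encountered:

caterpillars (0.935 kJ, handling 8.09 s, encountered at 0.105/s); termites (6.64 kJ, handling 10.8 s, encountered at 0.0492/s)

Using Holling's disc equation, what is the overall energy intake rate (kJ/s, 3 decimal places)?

R = (0.105×0.935 + 0.0492×6.64) / (1 + 0.105×8.09 + 0.0492×10.8) = 0.4249/2.381 = 0.1785 kJ/s.

0.178 kJ/s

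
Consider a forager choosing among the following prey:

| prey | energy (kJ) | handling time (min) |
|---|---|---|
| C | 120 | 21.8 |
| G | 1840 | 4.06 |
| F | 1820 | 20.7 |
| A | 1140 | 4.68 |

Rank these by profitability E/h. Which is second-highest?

Profitability E/h (kJ/min): C = 120/21.8 = 5.5, G = 1840/4.06 = 453, F = 1820/20.7 = 87.9, A = 1140/4.68 = 244.
Ranked: G > A > F > C.

A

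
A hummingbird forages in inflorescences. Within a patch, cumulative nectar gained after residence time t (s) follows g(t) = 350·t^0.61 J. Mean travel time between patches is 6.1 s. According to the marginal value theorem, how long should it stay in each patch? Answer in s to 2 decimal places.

Optimal t* satisfies g'(t*) = g(t*)/(T + t*).
g'(t) = 0.61·350·t^-0.39. Setting 0.61·350·t^-0.39 = 350·t^0.61/(6.1+t) gives 0.61(6.1+t) = t, so 0.39·t = 0.61×6.1.
t* = 0.61×6.1/0.39 = 9.541 s.

9.54 s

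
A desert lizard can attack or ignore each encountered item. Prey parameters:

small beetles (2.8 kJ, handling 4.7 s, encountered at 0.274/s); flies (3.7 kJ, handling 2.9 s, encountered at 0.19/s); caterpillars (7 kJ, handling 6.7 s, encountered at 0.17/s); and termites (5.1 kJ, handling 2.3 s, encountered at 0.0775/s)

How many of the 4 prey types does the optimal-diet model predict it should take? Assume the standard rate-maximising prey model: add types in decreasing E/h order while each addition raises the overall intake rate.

3

E/h in descending order: termites 2.22, flies 1.28, caterpillars 1.04, small beetles 0.596 kJ/s. The optimal diet is the largest prefix of this list for which every included type satisfies E_i/h_i > R on the types above it.
Rate on top 1: 0.3355. flies: 1.28 > 0.3355 → include.
Rate on top 2: 0.6351. caterpillars: 1.04 > 0.6351 → include.
Rate on top 3: 0.7978. small beetles: 0.596 < 0.7978 → exclude; stop.
Optimal diet: termites, flies, caterpillars — 3 of 4 types.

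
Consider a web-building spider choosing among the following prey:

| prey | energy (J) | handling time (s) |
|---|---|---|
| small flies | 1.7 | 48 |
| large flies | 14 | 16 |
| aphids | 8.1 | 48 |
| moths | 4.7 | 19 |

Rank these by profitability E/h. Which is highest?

large flies

In descending order of E/h:
large flies: 14/16 = 0.875 J/s
moths: 4.7/19 = 0.247 J/s
aphids: 8.1/48 = 0.169 J/s
small flies: 1.7/48 = 0.0354 J/s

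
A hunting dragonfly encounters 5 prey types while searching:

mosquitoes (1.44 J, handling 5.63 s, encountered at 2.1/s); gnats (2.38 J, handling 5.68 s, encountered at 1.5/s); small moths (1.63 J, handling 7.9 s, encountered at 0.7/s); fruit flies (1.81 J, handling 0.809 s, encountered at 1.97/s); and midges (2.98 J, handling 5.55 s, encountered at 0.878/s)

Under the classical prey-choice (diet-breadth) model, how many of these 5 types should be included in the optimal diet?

E/h in descending order: fruit flies 2.24, midges 0.537, gnats 0.419, mosquitoes 0.256, small moths 0.206 J/s. The optimal diet is the largest prefix of this list for which every included type satisfies E_i/h_i > R on the types above it.
Rate on top 1: 1.375. midges: 0.537 < 1.375 → exclude; stop.
Optimal diet: fruit flies — 1 of 5 types.

1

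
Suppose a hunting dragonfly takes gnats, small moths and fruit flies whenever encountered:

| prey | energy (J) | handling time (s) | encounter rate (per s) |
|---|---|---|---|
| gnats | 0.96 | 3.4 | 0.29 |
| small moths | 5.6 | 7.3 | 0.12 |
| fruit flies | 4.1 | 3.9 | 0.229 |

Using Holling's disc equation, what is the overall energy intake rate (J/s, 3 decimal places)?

0.503 J/s

Energy encountered per unit search time: 0.29×0.96 + 0.12×5.6 + 0.229×4.1 = 1.889 J/s.
Handling time per unit search time: 0.29×3.4 + 0.12×7.3 + 0.229×3.9 = 2.755.
Rate = 1.889/(1 + 2.755) = 0.5031 J/s.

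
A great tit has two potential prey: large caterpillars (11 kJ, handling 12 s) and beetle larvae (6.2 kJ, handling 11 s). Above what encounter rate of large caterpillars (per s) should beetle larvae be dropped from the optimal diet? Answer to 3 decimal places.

0.133 per s

The zero-one rule: include beetle larvae iff E₂/h₂ > λE₁/(1+λh₁). Equality gives the switch point.
λE₁h₂ = E₂ + λE₂h₁ ⇒ λ = E₂/(E₁h₂ − E₂h₁) = 6.2/(121 − 74.4) = 0.133 per s.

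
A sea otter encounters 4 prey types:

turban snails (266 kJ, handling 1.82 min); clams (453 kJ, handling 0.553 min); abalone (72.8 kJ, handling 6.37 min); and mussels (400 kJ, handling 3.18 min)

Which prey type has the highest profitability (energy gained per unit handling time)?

clams

Profitability E/h (kJ/min): turban snails = 266/1.82 = 146, clams = 453/0.553 = 819, abalone = 72.8/6.37 = 11.4, mussels = 400/3.18 = 126.
Ranked: clams > turban snails > mussels > abalone.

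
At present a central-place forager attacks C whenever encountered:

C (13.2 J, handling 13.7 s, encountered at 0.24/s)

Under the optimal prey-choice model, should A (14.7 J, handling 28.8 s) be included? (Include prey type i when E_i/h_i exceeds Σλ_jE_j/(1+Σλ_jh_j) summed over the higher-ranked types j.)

No

Current rate: (0.24×13.2)/(1 + 0.24×13.7) = 0.7388 J/s.
A: E/h = 14.7/28.8 = 0.5104 J/s.
Since 0.5104 < R, time spent handling A is better spent searching.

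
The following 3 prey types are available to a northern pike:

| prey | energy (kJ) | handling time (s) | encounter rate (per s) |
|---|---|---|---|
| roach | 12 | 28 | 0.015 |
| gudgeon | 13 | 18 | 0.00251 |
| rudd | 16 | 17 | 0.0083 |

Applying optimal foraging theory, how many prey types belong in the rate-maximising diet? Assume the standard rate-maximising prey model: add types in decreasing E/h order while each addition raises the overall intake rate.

3

Rank by E/h (kJ/s): rudd 0.941, gudgeon 0.722, roach 0.429. Include each in turn until the next type's E/h falls below the running intake rate.
Rate on top 1: 0.1164. gudgeon: 0.722 > 0.1164 → include.
Rate on top 2: 0.1395. roach: 0.429 > 0.1395 → include.
Optimal diet: rudd, gudgeon, roach — 3 of 3 types.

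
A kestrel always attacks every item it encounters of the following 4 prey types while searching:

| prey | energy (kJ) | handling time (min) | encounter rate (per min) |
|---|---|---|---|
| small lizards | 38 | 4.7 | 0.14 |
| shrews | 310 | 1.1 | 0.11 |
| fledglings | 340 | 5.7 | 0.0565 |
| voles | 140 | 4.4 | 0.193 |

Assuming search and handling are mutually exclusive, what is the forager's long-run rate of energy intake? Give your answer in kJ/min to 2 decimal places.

29.03 kJ/min

Energy encountered per unit search time: 0.14×38 + 0.11×310 + 0.0565×340 + 0.193×140 = 85.65 kJ/min.
Handling time per unit search time: 0.14×4.7 + 0.11×1.1 + 0.0565×5.7 + 0.193×4.4 = 1.95.
Rate = 85.65/(1 + 1.95) = 29.03 kJ/min.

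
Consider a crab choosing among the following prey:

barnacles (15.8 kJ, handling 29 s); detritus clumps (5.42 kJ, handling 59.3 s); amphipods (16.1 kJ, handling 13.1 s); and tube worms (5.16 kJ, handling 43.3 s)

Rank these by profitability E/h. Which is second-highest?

barnacles

Profitability E/h (kJ/s): barnacles = 15.8/29 = 0.545, detritus clumps = 5.42/59.3 = 0.0914, amphipods = 16.1/13.1 = 1.23, tube worms = 5.16/43.3 = 0.119.
Ranked: amphipods > barnacles > tube worms > detritus clumps.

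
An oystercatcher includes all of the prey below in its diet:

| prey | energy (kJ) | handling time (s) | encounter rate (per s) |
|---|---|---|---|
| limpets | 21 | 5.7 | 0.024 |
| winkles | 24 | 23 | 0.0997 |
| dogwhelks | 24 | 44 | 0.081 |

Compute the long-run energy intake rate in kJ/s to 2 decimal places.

R = Σλ_iE_i / (1 + Σλ_ih_i)
Numerator: 0.024×21 + 0.0997×24 + 0.081×24 = 4.841
Denominator: 1 + 0.024×5.7 + 0.0997×23 + 0.081×44 = 6.994
R = 4.841/6.994 = 0.6921 kJ/s

0.69 kJ/s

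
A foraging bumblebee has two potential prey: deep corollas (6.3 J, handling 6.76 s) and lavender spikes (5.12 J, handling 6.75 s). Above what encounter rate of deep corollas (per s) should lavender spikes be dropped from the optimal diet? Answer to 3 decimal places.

Drop lavender spikes once their profitability E₂/h₂ falls below the rate achievable on deep corollas alone: E₂/h₂ = λE₁/(1 + λh₁).
Solve for λ: λE₁h₂ = E₂(1 + λh₁) → λ(E₁h₂ − E₂h₁) = E₂ → λ = E₂/(E₁h₂ − E₂h₁).
λ = 5.12/(6.3×6.75 − 5.12×6.76) = 5.12/7.914 = 0.647 per s.

0.647 per s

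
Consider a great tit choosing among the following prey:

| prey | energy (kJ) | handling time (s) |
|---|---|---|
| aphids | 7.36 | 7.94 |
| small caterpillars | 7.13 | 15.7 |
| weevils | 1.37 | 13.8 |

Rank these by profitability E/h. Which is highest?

In descending order of E/h:
aphids: 7.36/7.94 = 0.927 kJ/s
small caterpillars: 7.13/15.7 = 0.454 kJ/s
weevils: 1.37/13.8 = 0.0993 kJ/s

aphids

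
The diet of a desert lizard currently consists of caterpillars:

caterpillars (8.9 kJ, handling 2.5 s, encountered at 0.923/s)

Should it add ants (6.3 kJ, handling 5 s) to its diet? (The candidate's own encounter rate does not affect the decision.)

No

Intake rate on the current diet: R = (0.923×8.9) / (1 + 0.923×2.5) = 8.215/3.308 = 2.484 kJ/s.
ants: E/h = 6.3/5 = 1.26 kJ/s.
1.26 < 2.484, so adding ants would lower the average — exclude it.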